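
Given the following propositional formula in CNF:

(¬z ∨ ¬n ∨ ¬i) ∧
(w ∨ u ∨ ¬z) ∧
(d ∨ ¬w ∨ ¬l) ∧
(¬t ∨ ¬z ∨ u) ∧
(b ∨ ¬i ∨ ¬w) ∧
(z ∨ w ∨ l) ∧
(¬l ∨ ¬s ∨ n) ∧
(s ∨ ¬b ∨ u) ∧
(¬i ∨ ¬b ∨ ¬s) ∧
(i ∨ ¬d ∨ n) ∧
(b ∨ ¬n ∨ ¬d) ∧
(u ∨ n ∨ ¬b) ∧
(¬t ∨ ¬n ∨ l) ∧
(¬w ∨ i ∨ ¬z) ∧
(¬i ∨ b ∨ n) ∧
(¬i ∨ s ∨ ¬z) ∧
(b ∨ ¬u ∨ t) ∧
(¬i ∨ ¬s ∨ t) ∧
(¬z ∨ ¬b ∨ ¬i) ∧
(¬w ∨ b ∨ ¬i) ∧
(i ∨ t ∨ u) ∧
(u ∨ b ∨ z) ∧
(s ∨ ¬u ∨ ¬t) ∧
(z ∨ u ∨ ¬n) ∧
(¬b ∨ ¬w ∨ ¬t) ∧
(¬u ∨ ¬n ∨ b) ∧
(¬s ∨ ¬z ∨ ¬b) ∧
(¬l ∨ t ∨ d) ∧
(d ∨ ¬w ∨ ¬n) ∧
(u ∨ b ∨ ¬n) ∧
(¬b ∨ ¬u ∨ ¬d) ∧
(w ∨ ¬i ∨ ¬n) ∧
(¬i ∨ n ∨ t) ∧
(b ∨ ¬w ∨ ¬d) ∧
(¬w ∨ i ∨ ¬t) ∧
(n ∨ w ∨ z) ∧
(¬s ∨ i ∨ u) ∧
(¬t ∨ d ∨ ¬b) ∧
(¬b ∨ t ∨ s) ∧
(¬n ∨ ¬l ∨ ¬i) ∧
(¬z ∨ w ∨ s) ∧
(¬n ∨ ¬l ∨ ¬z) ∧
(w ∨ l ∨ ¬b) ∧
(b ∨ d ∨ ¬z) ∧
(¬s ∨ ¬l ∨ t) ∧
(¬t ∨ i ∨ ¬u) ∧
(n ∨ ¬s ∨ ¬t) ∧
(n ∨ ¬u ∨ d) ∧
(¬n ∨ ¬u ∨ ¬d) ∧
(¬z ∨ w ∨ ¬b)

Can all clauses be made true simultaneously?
No

No, the formula is not satisfiable.

No assignment of truth values to the variables can make all 50 clauses true simultaneously.

The formula is UNSAT (unsatisfiable).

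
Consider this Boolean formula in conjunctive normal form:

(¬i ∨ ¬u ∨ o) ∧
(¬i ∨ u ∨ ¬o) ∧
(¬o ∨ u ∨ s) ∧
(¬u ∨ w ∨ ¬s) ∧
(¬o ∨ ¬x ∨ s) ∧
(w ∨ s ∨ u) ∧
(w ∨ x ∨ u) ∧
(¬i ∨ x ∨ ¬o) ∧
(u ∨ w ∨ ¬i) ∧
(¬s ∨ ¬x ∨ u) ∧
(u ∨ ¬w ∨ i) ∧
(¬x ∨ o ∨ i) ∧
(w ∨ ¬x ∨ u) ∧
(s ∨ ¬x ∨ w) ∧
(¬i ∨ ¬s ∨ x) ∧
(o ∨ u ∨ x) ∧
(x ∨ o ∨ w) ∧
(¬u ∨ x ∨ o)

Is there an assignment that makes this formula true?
Yes

Yes, the formula is satisfiable.

One satisfying assignment is: o=True, x=False, u=True, i=False, s=False, w=False

Verification: With this assignment, all 18 clauses evaluate to true.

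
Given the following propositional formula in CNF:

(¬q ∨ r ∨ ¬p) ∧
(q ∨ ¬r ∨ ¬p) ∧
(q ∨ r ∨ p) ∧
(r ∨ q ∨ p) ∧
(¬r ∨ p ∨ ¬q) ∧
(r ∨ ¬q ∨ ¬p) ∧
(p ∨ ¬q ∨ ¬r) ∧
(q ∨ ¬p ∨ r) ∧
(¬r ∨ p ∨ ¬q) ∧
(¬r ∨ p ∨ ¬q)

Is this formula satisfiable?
Yes

Yes, the formula is satisfiable.

One satisfying assignment is: q=False, p=False, r=True

Verification: With this assignment, all 10 clauses evaluate to true.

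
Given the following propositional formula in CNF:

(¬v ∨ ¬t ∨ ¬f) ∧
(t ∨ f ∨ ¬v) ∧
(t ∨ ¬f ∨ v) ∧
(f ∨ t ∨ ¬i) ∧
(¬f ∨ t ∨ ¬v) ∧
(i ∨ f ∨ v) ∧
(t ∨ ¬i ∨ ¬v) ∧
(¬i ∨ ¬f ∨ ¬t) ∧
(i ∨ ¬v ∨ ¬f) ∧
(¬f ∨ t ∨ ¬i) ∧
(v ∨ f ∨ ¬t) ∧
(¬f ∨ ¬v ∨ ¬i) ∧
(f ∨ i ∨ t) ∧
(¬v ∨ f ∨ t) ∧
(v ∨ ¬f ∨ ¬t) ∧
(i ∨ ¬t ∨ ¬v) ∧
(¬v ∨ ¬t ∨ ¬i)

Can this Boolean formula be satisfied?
No

No, the formula is not satisfiable.

No assignment of truth values to the variables can make all 17 clauses true simultaneously.

The formula is UNSAT (unsatisfiable).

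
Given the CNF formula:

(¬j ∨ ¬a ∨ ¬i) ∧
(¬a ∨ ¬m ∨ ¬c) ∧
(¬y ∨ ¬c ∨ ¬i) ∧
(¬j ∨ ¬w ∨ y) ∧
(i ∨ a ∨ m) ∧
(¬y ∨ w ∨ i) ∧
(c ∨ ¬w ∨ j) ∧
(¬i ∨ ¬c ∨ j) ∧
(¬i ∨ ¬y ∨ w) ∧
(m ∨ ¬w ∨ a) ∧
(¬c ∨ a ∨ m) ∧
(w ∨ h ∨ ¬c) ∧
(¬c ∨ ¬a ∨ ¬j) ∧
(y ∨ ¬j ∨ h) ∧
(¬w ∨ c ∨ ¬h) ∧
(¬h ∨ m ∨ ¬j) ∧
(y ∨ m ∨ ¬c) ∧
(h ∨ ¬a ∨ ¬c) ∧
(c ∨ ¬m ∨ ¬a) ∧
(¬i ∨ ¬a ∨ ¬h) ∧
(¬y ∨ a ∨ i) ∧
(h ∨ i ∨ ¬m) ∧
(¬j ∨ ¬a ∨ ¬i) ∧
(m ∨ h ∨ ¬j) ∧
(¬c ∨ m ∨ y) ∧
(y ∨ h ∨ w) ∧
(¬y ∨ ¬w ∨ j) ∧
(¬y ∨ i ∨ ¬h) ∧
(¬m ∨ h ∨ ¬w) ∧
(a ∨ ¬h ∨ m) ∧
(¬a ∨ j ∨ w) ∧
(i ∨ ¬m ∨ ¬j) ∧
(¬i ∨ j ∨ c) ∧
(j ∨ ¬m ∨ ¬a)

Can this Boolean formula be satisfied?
Yes

Yes, the formula is satisfiable.

One satisfying assignment is: i=False, c=False, a=False, y=False, m=True, j=False, w=False, h=True

Verification: With this assignment, all 34 clauses evaluate to true.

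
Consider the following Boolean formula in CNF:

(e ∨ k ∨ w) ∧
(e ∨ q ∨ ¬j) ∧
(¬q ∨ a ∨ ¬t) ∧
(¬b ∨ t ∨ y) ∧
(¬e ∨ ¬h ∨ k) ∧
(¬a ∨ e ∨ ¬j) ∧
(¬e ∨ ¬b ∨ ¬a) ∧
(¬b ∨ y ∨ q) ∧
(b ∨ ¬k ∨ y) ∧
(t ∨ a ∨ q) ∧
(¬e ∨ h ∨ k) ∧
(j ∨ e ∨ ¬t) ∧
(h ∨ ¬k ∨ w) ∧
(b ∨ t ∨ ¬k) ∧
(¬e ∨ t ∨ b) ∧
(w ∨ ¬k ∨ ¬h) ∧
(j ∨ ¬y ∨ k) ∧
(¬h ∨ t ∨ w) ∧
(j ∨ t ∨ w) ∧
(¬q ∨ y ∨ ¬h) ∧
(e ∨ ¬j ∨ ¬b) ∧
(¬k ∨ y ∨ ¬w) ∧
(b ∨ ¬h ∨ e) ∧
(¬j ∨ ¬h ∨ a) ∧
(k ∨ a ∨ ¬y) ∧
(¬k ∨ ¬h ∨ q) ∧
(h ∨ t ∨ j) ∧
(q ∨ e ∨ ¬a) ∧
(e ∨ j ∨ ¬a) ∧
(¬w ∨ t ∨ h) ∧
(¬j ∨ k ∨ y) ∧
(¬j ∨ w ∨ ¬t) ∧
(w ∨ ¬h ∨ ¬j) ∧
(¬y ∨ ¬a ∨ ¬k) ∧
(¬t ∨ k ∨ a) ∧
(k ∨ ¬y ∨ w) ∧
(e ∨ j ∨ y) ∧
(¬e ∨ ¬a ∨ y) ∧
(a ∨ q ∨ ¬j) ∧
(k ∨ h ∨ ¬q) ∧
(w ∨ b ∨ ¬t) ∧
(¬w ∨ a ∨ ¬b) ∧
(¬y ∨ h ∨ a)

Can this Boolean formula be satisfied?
No

No, the formula is not satisfiable.

No assignment of truth values to the variables can make all 43 clauses true simultaneously.

The formula is UNSAT (unsatisfiable).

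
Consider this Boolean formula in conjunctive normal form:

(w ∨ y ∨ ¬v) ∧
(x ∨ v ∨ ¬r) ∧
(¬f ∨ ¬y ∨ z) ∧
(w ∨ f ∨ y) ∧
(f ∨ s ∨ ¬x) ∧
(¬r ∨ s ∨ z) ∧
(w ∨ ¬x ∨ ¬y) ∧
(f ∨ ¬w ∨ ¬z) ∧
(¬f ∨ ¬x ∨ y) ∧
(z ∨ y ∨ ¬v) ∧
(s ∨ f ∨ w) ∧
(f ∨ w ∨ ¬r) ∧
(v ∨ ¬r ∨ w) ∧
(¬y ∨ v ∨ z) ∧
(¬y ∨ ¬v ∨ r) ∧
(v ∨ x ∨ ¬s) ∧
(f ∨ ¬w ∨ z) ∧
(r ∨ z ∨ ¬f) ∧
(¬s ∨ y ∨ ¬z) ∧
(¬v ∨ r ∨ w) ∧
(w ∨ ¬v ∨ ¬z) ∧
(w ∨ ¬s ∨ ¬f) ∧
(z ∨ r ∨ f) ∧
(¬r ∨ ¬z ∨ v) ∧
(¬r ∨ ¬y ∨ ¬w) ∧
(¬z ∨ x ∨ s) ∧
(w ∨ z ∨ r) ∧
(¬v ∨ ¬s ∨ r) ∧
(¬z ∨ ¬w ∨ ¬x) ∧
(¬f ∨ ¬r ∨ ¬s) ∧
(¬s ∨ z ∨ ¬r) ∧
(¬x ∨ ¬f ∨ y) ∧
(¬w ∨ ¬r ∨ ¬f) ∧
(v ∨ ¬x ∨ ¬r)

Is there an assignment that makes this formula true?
No

No, the formula is not satisfiable.

No assignment of truth values to the variables can make all 34 clauses true simultaneously.

The formula is UNSAT (unsatisfiable).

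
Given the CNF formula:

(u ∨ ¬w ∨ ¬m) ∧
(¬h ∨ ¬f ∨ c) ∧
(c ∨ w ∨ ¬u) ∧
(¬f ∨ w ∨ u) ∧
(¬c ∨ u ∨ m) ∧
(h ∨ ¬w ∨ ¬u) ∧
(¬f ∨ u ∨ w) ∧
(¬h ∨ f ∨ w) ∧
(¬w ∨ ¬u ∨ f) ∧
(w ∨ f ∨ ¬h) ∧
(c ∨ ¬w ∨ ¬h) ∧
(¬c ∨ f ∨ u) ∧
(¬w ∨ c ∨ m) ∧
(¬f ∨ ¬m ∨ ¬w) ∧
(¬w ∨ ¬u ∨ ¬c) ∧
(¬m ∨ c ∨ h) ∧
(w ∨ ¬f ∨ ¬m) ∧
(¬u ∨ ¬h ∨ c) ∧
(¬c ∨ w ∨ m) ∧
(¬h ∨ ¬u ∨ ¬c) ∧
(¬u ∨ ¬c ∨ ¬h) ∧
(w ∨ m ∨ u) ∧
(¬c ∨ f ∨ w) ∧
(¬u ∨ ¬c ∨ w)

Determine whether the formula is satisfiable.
No

No, the formula is not satisfiable.

No assignment of truth values to the variables can make all 24 clauses true simultaneously.

The formula is UNSAT (unsatisfiable).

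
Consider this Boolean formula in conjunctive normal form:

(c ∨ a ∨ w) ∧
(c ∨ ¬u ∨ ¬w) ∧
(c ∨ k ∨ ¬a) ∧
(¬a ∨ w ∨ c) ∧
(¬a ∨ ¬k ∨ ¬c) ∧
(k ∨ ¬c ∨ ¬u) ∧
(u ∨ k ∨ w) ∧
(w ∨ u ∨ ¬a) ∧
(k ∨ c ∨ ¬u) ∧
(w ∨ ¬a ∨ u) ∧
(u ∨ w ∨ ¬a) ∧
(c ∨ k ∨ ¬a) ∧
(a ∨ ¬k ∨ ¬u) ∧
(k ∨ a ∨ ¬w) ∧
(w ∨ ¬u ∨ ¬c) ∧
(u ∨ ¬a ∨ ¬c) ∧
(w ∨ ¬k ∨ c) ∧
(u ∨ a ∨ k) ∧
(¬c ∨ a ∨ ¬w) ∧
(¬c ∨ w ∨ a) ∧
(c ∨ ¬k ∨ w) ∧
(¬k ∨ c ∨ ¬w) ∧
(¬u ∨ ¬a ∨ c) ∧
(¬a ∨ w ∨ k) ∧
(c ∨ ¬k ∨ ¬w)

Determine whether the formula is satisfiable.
No

No, the formula is not satisfiable.

No assignment of truth values to the variables can make all 25 clauses true simultaneously.

The formula is UNSAT (unsatisfiable).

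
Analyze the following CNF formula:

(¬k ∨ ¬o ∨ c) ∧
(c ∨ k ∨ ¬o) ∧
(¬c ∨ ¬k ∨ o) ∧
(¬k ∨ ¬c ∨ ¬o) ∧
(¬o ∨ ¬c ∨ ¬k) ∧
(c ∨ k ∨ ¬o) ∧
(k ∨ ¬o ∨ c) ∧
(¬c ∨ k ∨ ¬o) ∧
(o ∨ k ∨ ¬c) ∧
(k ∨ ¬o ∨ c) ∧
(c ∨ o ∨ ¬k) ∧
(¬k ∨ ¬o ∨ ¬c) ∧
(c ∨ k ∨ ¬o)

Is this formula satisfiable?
Yes

Yes, the formula is satisfiable.

One satisfying assignment is: o=False, k=False, c=False

Verification: With this assignment, all 13 clauses evaluate to true.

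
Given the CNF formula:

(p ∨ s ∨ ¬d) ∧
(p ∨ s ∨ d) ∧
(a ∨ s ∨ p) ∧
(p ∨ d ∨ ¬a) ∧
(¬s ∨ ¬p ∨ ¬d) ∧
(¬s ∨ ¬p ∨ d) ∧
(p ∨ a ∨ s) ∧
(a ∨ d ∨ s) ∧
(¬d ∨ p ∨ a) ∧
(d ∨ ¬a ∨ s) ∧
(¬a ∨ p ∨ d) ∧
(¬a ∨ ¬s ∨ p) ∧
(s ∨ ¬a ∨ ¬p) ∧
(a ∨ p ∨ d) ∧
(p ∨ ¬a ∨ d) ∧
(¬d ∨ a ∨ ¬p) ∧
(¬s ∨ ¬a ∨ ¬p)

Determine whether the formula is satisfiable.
No

No, the formula is not satisfiable.

No assignment of truth values to the variables can make all 17 clauses true simultaneously.

The formula is UNSAT (unsatisfiable).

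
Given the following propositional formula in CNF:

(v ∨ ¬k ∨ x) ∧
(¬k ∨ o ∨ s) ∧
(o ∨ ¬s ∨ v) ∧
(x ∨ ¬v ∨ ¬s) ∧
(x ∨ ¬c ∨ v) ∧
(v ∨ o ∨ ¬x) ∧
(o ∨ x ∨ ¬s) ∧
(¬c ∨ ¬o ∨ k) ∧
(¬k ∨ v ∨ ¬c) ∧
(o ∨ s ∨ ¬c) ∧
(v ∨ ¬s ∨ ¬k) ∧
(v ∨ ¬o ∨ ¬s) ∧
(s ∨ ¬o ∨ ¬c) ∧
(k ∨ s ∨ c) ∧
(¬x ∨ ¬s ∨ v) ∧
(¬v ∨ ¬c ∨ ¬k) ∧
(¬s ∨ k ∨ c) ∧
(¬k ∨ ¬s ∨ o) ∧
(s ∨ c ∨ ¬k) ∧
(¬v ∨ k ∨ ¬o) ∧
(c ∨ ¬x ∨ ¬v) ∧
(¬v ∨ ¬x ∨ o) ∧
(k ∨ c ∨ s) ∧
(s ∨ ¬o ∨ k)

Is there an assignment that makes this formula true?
No

No, the formula is not satisfiable.

No assignment of truth values to the variables can make all 24 clauses true simultaneously.

The formula is UNSAT (unsatisfiable).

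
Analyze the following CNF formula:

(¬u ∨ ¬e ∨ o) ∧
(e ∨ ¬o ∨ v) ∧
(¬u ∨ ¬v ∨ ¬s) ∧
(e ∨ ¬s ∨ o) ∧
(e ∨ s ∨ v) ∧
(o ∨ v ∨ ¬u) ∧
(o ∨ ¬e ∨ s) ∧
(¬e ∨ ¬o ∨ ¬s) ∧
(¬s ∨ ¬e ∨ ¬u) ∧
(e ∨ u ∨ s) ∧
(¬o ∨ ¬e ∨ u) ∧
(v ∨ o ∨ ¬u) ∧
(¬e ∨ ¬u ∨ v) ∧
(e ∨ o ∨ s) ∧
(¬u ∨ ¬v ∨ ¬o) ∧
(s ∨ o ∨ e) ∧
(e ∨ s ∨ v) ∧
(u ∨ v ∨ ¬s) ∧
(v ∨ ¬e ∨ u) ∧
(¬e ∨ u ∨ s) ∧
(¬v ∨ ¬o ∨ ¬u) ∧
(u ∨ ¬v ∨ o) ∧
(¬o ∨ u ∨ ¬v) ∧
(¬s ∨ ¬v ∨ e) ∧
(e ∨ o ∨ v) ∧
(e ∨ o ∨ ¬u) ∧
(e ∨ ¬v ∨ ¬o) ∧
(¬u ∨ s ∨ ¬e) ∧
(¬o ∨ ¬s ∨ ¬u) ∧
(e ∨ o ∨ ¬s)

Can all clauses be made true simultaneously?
No

No, the formula is not satisfiable.

No assignment of truth values to the variables can make all 30 clauses true simultaneously.

The formula is UNSAT (unsatisfiable).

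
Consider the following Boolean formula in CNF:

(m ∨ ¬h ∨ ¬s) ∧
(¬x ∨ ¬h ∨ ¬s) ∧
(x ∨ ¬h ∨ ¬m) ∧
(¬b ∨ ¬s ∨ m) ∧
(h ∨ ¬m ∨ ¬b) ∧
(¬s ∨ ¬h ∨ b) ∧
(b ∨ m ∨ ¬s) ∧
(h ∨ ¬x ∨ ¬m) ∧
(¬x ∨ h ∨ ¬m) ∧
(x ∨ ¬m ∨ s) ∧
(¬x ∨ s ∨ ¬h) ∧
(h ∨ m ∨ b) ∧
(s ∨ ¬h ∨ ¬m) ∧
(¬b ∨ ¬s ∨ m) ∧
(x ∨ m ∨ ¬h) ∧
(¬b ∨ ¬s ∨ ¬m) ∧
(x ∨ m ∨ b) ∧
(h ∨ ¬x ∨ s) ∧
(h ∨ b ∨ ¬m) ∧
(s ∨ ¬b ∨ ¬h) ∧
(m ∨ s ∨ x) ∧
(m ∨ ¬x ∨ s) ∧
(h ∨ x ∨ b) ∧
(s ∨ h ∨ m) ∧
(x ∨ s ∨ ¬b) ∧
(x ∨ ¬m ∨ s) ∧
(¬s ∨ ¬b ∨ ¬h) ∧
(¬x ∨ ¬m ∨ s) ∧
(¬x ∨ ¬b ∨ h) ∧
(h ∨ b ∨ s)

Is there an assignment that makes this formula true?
No

No, the formula is not satisfiable.

No assignment of truth values to the variables can make all 30 clauses true simultaneously.

The formula is UNSAT (unsatisfiable).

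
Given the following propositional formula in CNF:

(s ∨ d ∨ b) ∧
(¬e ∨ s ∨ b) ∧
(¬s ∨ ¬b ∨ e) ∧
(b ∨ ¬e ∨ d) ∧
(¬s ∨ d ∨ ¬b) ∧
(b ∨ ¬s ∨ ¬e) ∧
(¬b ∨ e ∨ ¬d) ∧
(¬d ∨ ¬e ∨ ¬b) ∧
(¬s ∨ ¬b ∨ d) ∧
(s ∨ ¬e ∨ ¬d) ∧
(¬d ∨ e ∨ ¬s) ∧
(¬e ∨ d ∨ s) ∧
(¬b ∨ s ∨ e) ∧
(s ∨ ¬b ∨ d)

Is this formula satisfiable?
Yes

Yes, the formula is satisfiable.

One satisfying assignment is: s=False, b=False, d=True, e=False

Verification: With this assignment, all 14 clauses evaluate to true.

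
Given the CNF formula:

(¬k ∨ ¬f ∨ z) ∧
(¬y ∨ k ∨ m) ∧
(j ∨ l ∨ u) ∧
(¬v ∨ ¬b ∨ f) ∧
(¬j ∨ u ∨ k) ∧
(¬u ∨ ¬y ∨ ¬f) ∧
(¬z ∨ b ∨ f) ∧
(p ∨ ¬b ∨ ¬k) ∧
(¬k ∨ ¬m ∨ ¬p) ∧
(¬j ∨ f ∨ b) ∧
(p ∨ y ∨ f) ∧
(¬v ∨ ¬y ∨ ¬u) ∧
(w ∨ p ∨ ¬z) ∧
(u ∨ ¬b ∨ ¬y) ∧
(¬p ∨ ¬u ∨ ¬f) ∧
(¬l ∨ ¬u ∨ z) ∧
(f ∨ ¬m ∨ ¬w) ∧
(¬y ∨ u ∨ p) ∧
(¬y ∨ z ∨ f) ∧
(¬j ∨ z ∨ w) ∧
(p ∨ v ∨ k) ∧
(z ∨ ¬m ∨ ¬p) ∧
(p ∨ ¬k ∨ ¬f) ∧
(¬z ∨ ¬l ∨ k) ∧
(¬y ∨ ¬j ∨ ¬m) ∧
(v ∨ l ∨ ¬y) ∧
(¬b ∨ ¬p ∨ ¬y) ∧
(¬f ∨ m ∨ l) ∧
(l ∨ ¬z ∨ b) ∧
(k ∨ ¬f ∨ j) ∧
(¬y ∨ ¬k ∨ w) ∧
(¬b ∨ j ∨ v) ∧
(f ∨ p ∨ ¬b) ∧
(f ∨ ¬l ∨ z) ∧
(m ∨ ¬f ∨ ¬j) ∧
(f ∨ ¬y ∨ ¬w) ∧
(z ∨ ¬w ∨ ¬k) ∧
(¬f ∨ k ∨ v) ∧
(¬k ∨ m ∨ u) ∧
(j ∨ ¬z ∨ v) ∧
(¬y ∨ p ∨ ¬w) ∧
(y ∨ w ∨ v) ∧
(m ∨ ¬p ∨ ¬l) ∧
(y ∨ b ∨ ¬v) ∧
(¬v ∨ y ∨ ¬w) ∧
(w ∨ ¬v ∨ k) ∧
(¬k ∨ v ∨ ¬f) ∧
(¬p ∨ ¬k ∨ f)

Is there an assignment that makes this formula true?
Yes

Yes, the formula is satisfiable.

One satisfying assignment is: f=False, p=True, z=False, w=True, b=False, j=False, k=False, l=False, y=False, u=True, v=False, m=False

Verification: With this assignment, all 48 clauses evaluate to true.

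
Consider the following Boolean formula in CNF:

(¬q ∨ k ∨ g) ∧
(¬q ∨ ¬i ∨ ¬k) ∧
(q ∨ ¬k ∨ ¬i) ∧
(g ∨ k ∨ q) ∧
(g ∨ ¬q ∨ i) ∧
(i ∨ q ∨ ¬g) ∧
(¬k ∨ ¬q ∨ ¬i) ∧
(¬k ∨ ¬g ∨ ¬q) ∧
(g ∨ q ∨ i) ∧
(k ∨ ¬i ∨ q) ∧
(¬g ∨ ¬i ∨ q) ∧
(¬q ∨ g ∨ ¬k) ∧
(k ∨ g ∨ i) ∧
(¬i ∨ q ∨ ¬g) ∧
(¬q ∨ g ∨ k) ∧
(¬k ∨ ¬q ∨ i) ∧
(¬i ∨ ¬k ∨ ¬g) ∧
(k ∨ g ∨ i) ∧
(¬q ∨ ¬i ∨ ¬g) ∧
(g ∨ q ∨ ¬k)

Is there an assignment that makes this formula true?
Yes

Yes, the formula is satisfiable.

One satisfying assignment is: i=False, q=True, k=False, g=True

Verification: With this assignment, all 20 clauses evaluate to true.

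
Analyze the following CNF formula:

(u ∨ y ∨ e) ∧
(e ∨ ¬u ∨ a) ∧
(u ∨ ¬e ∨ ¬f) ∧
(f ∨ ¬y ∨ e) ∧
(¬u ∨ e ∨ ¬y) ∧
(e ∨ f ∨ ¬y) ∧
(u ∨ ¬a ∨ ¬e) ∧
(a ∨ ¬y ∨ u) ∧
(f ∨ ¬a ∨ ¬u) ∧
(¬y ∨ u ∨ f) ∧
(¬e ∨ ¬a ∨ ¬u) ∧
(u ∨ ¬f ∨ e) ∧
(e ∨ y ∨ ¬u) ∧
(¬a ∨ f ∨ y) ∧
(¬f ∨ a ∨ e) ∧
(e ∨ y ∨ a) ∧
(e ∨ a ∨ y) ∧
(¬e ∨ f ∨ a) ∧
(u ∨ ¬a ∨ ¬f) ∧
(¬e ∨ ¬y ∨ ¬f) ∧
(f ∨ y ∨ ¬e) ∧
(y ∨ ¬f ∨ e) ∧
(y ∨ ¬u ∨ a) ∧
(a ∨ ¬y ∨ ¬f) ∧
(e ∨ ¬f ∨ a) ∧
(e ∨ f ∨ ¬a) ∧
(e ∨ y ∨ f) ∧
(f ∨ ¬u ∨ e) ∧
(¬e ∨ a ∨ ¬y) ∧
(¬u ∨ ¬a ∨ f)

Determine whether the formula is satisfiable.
No

No, the formula is not satisfiable.

No assignment of truth values to the variables can make all 30 clauses true simultaneously.

The formula is UNSAT (unsatisfiable).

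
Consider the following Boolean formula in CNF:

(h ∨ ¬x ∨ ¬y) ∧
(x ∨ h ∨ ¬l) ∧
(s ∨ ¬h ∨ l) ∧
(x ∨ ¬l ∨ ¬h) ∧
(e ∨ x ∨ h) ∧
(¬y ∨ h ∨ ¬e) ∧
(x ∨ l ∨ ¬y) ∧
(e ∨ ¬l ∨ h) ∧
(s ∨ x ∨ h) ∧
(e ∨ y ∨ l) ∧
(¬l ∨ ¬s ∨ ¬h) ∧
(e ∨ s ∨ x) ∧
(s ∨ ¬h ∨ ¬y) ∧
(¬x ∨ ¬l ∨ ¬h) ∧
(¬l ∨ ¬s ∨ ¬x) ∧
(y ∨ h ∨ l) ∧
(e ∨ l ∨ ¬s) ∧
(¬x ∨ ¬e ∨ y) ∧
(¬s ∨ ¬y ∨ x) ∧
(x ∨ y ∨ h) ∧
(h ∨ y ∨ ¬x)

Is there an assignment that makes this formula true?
Yes

Yes, the formula is satisfiable.

One satisfying assignment is: s=True, x=False, h=True, e=True, y=False, l=False

Verification: With this assignment, all 21 clauses evaluate to true.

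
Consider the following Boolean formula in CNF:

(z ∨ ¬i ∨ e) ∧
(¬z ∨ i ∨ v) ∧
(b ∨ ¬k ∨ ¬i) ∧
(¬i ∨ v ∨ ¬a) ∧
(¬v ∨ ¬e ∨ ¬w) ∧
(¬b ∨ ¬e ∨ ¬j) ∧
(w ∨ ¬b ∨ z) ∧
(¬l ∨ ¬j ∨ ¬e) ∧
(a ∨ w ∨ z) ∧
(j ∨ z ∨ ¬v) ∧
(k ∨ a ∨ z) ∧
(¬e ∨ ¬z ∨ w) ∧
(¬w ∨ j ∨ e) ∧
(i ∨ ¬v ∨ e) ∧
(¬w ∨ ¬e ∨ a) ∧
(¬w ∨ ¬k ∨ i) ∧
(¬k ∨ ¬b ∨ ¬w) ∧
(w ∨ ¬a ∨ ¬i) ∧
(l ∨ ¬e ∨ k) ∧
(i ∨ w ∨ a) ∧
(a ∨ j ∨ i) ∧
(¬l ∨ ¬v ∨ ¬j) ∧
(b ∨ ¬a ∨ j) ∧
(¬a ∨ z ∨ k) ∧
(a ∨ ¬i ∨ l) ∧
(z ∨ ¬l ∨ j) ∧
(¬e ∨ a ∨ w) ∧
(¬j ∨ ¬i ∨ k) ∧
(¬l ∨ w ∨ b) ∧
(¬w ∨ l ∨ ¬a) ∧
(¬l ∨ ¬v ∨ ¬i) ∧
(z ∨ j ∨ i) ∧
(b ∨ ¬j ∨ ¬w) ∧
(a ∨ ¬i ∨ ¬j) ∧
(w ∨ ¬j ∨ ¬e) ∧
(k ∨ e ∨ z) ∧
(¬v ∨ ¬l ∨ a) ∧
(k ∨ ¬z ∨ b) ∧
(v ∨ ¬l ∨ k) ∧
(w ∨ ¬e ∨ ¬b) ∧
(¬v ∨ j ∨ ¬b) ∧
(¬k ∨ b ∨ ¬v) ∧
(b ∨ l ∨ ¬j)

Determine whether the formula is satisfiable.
Yes

Yes, the formula is satisfiable.

One satisfying assignment is: k=True, v=False, e=False, l=True, i=True, a=False, b=True, j=False, z=True, w=False

Verification: With this assignment, all 43 clauses evaluate to true.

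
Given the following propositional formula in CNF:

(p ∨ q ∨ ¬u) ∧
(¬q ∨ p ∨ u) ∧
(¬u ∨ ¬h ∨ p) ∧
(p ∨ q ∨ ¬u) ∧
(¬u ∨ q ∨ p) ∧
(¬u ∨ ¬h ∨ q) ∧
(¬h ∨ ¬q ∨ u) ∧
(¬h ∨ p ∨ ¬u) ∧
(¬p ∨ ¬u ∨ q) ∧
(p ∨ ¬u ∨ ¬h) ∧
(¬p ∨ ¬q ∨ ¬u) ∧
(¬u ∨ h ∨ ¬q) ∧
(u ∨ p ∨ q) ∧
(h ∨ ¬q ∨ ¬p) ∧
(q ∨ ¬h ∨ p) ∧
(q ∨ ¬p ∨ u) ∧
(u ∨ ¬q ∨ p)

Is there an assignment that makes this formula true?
No

No, the formula is not satisfiable.

No assignment of truth values to the variables can make all 17 clauses true simultaneously.

The formula is UNSAT (unsatisfiable).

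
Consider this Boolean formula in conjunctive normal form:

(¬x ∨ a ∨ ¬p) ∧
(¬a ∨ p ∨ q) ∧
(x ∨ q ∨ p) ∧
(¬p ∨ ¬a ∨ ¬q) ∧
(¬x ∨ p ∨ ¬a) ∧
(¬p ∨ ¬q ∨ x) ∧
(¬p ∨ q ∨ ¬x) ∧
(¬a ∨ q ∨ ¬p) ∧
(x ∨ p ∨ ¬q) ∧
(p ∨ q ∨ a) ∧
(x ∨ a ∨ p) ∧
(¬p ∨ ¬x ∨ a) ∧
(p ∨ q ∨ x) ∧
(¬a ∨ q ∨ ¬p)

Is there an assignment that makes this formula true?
Yes

Yes, the formula is satisfiable.

One satisfying assignment is: q=False, p=True, x=False, a=False

Verification: With this assignment, all 14 clauses evaluate to true.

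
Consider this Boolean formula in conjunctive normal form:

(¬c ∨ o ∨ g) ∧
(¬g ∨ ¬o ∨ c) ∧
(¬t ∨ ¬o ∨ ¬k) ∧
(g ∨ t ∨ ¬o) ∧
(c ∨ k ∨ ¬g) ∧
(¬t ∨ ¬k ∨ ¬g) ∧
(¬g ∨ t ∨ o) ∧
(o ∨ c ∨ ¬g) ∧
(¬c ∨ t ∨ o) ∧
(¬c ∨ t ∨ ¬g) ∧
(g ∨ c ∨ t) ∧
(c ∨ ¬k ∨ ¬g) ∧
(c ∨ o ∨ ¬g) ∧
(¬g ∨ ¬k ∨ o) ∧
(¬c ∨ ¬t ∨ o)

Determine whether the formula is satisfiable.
Yes

Yes, the formula is satisfiable.

One satisfying assignment is: t=True, c=False, k=False, g=False, o=False

Verification: With this assignment, all 15 clauses evaluate to true.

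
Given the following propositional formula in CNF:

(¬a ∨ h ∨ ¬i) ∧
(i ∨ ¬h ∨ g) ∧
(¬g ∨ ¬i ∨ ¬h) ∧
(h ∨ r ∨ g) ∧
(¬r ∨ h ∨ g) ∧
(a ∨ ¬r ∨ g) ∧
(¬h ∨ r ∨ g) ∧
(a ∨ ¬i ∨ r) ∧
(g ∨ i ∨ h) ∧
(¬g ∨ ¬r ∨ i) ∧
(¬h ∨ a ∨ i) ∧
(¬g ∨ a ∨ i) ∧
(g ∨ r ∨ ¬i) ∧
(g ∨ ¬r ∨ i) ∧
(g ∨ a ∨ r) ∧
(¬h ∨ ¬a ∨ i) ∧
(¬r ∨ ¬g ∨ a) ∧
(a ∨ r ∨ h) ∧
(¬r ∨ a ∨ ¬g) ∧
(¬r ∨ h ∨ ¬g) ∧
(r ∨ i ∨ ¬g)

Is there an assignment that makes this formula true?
Yes

Yes, the formula is satisfiable.

One satisfying assignment is: g=False, a=True, h=True, r=True, i=True

Verification: With this assignment, all 21 clauses evaluate to true.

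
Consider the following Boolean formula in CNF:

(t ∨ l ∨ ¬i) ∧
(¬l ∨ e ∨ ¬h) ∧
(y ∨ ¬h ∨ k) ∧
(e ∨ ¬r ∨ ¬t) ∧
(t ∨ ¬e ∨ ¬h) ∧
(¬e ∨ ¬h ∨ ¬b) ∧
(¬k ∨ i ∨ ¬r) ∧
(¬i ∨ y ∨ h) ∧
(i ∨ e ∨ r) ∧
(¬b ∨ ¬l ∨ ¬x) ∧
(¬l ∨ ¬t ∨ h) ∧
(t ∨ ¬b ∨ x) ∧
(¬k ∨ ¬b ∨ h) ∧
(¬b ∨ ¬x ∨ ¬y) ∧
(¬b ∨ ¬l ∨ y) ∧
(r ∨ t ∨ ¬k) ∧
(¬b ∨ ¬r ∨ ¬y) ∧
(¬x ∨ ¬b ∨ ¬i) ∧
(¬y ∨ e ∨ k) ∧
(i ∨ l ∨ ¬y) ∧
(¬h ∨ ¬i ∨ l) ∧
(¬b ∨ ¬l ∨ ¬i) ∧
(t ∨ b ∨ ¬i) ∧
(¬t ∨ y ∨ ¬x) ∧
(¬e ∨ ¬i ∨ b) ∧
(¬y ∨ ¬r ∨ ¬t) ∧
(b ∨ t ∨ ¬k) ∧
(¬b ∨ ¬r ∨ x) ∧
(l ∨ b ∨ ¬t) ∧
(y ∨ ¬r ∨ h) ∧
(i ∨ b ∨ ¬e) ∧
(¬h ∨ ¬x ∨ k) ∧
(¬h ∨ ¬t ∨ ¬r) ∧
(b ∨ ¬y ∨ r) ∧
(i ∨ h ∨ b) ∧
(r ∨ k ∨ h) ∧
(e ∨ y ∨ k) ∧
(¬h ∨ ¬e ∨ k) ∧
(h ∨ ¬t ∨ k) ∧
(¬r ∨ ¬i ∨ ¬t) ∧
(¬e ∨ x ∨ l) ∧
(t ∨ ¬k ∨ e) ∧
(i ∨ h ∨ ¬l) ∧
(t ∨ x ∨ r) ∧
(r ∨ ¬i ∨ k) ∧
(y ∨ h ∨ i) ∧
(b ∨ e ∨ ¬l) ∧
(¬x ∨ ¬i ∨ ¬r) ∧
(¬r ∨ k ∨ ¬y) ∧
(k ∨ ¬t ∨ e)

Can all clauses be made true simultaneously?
No

No, the formula is not satisfiable.

No assignment of truth values to the variables can make all 50 clauses true simultaneously.

The formula is UNSAT (unsatisfiable).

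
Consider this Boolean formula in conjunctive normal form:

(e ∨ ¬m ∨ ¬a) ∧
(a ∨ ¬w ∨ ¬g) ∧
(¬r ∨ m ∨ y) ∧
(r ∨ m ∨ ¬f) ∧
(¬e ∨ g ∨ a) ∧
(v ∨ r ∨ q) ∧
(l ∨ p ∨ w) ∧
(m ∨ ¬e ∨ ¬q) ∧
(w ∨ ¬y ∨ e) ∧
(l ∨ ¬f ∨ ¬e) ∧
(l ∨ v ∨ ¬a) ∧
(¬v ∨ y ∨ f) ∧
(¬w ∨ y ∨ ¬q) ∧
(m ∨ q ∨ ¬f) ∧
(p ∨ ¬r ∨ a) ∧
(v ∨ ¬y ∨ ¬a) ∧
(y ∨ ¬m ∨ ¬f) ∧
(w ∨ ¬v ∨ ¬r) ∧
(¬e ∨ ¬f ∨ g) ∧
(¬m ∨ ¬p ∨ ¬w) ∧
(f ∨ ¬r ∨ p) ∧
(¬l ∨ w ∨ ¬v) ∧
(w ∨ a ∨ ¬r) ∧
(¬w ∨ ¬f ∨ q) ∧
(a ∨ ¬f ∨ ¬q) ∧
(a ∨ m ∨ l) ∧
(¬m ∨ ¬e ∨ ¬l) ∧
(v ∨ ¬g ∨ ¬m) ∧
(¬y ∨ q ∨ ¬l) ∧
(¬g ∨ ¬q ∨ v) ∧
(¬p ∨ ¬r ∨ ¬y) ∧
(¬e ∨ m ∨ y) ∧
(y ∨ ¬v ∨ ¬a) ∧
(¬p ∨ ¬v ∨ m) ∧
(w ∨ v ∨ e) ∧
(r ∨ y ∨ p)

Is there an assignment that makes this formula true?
Yes

Yes, the formula is satisfiable.

One satisfying assignment is: w=True, f=False, m=False, q=False, l=False, a=True, e=False, p=False, y=True, v=True, r=False, g=False

Verification: With this assignment, all 36 clauses evaluate to true.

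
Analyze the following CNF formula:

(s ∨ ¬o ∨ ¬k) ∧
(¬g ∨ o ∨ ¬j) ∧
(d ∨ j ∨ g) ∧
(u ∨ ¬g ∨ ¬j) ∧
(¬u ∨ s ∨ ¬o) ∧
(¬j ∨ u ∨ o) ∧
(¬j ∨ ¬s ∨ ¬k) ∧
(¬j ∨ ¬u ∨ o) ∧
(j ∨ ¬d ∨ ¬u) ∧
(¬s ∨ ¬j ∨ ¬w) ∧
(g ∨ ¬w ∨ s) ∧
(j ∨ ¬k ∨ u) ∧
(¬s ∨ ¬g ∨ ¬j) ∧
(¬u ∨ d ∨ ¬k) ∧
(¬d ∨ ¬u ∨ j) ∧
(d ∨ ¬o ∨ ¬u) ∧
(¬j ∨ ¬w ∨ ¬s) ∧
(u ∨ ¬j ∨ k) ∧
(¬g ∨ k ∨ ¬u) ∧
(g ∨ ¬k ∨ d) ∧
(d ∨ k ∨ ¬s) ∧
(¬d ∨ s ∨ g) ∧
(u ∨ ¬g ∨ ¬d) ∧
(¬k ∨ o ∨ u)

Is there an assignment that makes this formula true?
Yes

Yes, the formula is satisfiable.

One satisfying assignment is: o=True, s=False, j=False, k=False, w=False, d=False, u=False, g=True

Verification: With this assignment, all 24 clauses evaluate to true.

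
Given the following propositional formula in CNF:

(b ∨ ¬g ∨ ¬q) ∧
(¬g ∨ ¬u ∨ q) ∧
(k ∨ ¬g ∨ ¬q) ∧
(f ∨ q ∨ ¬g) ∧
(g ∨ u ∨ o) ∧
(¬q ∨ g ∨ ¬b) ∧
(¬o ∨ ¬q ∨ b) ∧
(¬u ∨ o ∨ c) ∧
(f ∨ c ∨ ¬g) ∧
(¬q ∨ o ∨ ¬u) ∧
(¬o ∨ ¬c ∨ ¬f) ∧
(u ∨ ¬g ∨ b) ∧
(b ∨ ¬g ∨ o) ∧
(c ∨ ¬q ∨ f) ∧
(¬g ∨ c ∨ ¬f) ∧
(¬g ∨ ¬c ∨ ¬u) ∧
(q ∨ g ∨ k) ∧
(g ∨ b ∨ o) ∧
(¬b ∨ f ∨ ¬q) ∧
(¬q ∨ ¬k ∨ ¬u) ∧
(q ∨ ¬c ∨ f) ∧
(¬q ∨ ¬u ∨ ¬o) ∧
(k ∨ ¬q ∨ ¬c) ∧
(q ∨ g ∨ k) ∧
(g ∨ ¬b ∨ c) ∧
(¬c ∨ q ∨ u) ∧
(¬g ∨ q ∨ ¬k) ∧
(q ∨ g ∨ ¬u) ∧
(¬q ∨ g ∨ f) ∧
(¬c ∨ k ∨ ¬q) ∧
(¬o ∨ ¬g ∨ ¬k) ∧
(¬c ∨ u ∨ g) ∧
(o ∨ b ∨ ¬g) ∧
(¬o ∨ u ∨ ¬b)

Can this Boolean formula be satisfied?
Yes

Yes, the formula is satisfiable.

One satisfying assignment is: q=False, b=False, f=False, o=True, c=False, u=False, k=True, g=False

Verification: With this assignment, all 34 clauses evaluate to true.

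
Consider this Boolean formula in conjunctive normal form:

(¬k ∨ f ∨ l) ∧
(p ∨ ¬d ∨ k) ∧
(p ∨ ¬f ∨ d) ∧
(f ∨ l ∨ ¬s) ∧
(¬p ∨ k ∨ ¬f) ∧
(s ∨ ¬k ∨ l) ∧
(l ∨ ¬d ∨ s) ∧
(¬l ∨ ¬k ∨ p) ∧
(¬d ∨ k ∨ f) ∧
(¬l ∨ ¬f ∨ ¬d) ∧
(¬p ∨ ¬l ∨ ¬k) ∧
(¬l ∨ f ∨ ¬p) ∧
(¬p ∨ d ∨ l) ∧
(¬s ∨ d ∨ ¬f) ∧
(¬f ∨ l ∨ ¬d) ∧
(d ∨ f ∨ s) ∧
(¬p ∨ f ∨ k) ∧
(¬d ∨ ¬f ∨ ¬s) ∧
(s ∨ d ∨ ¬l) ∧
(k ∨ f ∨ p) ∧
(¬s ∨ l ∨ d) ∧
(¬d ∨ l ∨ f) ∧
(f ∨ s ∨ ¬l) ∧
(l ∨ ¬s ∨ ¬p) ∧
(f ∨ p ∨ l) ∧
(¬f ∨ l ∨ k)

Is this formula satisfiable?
No

No, the formula is not satisfiable.

No assignment of truth values to the variables can make all 26 clauses true simultaneously.

The formula is UNSAT (unsatisfiable).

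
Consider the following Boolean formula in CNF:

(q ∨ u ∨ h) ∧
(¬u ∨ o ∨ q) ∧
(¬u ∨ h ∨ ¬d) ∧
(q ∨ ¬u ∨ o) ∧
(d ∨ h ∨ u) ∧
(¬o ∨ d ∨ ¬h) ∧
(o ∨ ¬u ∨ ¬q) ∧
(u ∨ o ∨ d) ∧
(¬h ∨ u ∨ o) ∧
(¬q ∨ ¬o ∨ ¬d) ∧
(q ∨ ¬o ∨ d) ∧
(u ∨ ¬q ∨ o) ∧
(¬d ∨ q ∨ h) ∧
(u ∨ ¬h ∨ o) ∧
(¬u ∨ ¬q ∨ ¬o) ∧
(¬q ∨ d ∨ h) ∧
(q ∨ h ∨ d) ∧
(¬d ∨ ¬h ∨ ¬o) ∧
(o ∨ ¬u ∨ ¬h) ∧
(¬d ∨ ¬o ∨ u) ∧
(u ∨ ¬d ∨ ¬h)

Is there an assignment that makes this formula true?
No

No, the formula is not satisfiable.

No assignment of truth values to the variables can make all 21 clauses true simultaneously.

The formula is UNSAT (unsatisfiable).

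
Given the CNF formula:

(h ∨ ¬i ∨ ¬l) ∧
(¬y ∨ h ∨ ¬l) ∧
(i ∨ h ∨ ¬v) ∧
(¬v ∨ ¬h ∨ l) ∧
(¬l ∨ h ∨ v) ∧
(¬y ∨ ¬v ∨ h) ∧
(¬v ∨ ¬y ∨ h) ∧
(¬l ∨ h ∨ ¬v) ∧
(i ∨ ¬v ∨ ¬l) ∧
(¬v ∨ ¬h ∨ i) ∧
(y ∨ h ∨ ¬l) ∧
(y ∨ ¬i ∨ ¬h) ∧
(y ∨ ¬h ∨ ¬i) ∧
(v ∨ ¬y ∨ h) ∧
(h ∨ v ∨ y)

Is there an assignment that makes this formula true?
Yes

Yes, the formula is satisfiable.

One satisfying assignment is: h=True, y=False, v=False, i=False, l=False

Verification: With this assignment, all 15 clauses evaluate to true.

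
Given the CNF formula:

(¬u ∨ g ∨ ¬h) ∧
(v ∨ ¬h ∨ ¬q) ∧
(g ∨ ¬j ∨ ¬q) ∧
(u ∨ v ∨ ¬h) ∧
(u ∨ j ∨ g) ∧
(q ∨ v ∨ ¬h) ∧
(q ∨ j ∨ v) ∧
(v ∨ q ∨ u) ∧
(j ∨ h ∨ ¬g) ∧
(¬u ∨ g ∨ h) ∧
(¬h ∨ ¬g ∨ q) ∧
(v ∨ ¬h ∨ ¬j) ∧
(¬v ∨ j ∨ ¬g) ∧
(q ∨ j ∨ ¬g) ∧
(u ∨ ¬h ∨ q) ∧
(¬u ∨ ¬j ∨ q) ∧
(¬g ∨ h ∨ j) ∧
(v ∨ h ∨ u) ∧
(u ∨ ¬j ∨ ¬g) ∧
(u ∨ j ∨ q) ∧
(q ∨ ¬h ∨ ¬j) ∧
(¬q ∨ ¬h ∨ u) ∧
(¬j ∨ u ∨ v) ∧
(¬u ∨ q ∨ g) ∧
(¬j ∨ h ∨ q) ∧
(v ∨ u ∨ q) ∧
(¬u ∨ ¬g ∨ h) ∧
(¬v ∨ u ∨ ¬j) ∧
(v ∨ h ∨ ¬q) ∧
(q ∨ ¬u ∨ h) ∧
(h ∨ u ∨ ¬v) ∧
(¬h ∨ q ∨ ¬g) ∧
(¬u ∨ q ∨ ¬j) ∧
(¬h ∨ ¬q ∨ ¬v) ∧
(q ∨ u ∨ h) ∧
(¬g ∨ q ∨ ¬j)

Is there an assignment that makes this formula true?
No

No, the formula is not satisfiable.

No assignment of truth values to the variables can make all 36 clauses true simultaneously.

The formula is UNSAT (unsatisfiable).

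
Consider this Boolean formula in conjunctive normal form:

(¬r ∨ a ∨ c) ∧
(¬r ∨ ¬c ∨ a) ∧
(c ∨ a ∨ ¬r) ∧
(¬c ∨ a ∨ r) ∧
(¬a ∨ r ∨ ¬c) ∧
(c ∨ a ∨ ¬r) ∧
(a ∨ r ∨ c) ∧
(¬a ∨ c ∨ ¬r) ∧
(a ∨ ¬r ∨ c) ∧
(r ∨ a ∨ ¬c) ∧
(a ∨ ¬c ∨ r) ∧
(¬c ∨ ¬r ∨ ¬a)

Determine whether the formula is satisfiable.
Yes

Yes, the formula is satisfiable.

One satisfying assignment is: r=False, a=True, c=False

Verification: With this assignment, all 12 clauses evaluate to true.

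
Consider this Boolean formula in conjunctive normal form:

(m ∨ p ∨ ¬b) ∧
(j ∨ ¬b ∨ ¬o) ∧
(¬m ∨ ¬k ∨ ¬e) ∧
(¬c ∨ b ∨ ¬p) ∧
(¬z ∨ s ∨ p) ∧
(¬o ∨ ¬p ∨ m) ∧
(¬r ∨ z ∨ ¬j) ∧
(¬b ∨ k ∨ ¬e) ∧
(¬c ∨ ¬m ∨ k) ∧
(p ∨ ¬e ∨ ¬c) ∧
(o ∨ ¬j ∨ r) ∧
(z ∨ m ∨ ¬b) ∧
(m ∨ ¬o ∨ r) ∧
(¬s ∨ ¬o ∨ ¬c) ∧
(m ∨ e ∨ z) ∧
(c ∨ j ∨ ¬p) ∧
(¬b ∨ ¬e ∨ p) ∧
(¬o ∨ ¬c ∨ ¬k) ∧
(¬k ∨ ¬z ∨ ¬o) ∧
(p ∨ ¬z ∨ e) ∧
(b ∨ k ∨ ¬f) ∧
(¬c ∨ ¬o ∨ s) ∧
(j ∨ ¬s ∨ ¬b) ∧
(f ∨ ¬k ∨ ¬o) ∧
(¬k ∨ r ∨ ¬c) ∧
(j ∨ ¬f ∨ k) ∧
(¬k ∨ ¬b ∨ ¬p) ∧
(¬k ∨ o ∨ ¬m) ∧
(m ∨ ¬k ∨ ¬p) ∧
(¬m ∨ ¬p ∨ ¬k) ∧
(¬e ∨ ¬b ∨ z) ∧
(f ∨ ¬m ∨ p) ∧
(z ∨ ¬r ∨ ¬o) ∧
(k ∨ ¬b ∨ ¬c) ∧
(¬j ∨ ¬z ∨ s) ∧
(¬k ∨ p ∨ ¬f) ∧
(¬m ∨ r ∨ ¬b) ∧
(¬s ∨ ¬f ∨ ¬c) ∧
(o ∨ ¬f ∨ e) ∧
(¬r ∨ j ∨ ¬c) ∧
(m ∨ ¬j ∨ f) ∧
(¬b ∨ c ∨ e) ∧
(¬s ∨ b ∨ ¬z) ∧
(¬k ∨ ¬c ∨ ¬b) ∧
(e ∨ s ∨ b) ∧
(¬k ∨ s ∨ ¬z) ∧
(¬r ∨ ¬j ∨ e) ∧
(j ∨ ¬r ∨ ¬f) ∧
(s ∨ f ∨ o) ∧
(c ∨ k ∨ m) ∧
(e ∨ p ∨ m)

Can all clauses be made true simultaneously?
Yes

Yes, the formula is satisfiable.

One satisfying assignment is: r=False, c=False, j=True, b=False, k=False, o=True, s=False, z=False, p=True, e=True, m=True, f=False

Verification: With this assignment, all 51 clauses evaluate to true.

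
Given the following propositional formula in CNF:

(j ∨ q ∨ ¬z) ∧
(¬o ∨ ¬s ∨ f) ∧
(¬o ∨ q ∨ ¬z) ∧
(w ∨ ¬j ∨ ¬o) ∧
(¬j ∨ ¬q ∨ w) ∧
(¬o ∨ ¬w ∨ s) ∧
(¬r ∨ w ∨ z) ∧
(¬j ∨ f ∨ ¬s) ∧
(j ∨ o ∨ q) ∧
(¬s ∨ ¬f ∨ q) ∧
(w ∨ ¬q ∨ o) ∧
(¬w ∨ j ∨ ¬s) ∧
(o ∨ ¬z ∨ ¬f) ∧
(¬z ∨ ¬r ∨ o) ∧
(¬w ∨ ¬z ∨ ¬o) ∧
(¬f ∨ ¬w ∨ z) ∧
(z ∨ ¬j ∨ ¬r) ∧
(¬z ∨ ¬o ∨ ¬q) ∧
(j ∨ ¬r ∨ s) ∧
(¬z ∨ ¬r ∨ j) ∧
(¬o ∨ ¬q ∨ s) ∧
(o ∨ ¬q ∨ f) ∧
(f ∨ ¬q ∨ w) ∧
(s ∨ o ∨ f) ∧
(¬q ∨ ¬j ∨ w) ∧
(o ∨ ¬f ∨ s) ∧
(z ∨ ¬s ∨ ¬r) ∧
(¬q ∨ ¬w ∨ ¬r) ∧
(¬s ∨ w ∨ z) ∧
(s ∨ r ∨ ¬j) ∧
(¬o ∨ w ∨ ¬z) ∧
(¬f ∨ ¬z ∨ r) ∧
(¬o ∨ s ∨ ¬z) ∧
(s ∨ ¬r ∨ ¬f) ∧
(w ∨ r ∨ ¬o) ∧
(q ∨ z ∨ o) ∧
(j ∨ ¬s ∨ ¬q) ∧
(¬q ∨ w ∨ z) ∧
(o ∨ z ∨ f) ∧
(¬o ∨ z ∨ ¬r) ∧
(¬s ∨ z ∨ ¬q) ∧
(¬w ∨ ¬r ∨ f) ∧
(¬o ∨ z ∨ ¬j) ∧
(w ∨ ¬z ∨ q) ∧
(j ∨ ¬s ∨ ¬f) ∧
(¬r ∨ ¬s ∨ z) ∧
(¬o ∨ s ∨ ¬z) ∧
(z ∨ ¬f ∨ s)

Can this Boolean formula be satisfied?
No

No, the formula is not satisfiable.

No assignment of truth values to the variables can make all 48 clauses true simultaneously.

The formula is UNSAT (unsatisfiable).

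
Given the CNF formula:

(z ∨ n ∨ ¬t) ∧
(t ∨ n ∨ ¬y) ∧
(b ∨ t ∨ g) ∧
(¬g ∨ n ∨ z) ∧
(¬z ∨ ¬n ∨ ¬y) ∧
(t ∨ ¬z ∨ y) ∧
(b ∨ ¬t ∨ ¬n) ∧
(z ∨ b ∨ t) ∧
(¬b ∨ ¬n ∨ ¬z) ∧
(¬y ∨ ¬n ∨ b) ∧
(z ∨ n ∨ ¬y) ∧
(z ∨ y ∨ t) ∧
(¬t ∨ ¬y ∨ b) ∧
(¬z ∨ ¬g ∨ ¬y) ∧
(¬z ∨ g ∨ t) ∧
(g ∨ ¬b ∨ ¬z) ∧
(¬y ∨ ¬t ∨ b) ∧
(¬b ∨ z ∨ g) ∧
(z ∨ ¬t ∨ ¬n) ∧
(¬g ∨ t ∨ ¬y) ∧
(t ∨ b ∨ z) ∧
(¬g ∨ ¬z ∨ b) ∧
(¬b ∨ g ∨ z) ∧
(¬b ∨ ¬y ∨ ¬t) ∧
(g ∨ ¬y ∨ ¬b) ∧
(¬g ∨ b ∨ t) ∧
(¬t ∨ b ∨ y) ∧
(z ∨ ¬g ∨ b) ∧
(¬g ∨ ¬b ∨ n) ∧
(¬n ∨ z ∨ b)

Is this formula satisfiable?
No

No, the formula is not satisfiable.

No assignment of truth values to the variables can make all 30 clauses true simultaneously.

The formula is UNSAT (unsatisfiable).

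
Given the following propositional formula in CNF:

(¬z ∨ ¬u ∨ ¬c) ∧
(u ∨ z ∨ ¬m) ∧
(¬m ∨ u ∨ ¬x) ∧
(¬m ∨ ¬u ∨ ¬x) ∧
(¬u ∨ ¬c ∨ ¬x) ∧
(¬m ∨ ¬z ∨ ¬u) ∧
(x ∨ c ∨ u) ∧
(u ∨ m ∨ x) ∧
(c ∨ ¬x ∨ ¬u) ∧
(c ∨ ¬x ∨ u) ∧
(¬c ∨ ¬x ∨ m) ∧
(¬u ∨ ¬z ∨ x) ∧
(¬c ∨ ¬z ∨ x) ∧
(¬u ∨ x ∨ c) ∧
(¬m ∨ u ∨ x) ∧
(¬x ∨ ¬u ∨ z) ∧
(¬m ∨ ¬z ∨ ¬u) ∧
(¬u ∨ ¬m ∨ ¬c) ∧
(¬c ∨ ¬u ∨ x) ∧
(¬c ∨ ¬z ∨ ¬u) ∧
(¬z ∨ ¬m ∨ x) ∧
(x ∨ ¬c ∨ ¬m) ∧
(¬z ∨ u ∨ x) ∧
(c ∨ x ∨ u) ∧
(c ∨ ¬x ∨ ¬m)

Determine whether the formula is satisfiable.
No

No, the formula is not satisfiable.

No assignment of truth values to the variables can make all 25 clauses true simultaneously.

The formula is UNSAT (unsatisfiable).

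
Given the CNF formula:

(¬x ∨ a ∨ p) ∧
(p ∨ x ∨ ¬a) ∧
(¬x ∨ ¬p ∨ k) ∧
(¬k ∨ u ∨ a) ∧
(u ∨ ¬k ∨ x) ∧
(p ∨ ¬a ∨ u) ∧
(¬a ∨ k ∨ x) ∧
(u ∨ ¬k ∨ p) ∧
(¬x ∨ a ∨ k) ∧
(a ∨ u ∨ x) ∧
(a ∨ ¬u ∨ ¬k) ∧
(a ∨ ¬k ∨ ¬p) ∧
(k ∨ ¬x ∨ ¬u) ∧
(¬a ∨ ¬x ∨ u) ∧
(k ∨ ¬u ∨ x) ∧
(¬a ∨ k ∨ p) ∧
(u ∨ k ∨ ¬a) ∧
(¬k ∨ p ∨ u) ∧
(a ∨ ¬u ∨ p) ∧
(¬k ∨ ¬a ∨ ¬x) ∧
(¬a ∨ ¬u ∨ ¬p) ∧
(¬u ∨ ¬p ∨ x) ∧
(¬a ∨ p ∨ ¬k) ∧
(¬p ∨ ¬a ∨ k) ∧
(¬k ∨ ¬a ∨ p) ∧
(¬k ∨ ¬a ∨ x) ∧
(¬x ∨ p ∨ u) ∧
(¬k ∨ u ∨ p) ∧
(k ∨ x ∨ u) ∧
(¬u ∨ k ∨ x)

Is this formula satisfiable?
No

No, the formula is not satisfiable.

No assignment of truth values to the variables can make all 30 clauses true simultaneously.

The formula is UNSAT (unsatisfiable).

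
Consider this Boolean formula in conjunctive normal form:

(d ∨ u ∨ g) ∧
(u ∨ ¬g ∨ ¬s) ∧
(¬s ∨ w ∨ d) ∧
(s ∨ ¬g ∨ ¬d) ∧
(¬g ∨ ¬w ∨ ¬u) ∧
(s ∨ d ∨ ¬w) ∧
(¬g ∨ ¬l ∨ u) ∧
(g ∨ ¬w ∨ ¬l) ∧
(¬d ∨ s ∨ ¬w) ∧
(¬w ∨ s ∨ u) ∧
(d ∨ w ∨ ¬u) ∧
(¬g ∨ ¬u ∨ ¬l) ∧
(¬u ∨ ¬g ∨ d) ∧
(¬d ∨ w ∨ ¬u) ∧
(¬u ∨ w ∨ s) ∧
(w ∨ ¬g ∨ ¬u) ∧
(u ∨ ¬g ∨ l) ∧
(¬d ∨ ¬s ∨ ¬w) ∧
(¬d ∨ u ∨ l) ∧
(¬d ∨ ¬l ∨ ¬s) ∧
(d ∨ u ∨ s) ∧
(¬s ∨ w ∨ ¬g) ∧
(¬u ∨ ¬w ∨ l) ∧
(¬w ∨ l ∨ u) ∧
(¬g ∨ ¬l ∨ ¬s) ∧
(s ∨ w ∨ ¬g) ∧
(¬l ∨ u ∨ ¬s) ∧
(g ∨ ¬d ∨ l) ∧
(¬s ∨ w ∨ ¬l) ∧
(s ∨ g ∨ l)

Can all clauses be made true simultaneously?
Yes

Yes, the formula is satisfiable.

One satisfying assignment is: u=False, s=False, g=False, l=True, d=True, w=False

Verification: With this assignment, all 30 clauses evaluate to true.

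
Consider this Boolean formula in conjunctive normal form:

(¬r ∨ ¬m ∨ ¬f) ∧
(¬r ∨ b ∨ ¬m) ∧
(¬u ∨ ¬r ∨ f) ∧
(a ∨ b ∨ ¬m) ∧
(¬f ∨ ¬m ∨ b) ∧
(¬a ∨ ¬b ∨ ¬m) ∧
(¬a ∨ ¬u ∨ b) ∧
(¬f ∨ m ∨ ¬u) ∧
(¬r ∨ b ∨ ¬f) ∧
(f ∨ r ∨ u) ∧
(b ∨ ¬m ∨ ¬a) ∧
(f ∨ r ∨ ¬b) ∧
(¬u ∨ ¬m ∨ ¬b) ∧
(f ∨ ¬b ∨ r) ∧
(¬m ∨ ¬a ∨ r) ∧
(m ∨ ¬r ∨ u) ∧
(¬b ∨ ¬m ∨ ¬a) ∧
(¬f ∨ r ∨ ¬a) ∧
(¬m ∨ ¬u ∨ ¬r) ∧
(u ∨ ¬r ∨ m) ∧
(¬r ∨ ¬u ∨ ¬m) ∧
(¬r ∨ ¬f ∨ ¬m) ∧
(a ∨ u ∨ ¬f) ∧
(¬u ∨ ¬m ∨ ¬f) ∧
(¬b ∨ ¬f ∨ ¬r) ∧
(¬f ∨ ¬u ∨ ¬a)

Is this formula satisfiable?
Yes

Yes, the formula is satisfiable.

One satisfying assignment is: u=False, a=False, f=False, m=True, r=True, b=True

Verification: With this assignment, all 26 clauses evaluate to true.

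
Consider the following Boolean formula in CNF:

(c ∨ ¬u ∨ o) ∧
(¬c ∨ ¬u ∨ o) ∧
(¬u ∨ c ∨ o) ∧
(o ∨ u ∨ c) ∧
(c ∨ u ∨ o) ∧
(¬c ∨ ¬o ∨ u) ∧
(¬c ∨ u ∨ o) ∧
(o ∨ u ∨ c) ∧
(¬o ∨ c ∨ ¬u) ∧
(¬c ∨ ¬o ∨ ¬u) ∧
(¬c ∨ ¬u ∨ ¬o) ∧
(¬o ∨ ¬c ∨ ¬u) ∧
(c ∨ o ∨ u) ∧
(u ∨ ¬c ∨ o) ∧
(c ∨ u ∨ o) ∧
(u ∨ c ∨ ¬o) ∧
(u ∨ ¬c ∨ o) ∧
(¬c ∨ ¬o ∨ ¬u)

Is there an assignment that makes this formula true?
No

No, the formula is not satisfiable.

No assignment of truth values to the variables can make all 18 clauses true simultaneously.

The formula is UNSAT (unsatisfiable).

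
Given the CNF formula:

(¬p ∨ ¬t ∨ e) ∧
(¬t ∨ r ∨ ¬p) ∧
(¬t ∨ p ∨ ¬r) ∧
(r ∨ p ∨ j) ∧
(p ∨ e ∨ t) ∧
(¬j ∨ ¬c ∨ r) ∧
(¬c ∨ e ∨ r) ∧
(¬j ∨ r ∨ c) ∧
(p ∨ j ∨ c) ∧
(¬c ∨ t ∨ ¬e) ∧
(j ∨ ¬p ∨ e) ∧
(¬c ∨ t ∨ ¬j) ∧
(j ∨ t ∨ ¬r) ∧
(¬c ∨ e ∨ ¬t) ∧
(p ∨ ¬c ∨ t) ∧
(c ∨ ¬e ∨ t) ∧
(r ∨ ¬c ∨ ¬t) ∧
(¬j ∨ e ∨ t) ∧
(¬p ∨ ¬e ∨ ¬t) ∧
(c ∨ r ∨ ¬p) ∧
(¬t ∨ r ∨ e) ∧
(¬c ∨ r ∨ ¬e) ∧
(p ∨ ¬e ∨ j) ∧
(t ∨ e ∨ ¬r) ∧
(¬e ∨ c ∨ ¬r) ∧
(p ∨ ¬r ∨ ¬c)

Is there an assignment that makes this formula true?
No

No, the formula is not satisfiable.

No assignment of truth values to the variables can make all 26 clauses true simultaneously.

The formula is UNSAT (unsatisfiable).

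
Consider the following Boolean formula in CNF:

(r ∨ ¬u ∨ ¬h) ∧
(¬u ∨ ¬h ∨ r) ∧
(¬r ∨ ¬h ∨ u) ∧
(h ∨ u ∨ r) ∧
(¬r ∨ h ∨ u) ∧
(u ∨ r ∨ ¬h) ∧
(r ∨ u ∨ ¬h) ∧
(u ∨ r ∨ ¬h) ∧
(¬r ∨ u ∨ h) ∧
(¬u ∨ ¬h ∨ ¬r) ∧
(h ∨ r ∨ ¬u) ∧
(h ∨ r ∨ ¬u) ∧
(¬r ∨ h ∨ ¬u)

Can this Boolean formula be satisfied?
No

No, the formula is not satisfiable.

No assignment of truth values to the variables can make all 13 clauses true simultaneously.

The formula is UNSAT (unsatisfiable).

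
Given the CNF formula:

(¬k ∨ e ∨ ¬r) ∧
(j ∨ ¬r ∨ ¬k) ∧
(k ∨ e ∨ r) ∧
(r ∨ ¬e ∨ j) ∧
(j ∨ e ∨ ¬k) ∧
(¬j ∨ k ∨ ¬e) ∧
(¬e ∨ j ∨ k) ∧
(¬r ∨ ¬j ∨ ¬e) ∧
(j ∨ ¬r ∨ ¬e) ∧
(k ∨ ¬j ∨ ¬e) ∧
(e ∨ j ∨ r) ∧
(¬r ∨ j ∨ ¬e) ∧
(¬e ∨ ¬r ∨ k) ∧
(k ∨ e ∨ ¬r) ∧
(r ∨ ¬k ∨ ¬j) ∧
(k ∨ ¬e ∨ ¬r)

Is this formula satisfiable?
No

No, the formula is not satisfiable.

No assignment of truth values to the variables can make all 16 clauses true simultaneously.

The formula is UNSAT (unsatisfiable).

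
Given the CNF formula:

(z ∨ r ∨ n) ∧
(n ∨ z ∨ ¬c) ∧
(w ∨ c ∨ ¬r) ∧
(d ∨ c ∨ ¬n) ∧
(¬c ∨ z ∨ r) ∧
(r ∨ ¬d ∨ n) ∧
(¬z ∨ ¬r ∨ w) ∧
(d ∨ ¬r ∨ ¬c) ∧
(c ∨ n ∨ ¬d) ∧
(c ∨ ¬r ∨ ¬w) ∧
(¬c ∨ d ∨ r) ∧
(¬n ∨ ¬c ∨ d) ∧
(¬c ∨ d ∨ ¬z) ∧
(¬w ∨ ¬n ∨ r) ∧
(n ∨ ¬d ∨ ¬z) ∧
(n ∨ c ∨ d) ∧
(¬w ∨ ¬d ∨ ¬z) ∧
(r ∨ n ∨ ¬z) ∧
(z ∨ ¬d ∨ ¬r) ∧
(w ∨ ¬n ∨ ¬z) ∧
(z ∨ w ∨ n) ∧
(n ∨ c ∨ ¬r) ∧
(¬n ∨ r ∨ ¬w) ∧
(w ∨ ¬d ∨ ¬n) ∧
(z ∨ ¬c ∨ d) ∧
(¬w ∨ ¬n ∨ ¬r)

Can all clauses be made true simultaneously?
No

No, the formula is not satisfiable.

No assignment of truth values to the variables can make all 26 clauses true simultaneously.

The formula is UNSAT (unsatisfiable).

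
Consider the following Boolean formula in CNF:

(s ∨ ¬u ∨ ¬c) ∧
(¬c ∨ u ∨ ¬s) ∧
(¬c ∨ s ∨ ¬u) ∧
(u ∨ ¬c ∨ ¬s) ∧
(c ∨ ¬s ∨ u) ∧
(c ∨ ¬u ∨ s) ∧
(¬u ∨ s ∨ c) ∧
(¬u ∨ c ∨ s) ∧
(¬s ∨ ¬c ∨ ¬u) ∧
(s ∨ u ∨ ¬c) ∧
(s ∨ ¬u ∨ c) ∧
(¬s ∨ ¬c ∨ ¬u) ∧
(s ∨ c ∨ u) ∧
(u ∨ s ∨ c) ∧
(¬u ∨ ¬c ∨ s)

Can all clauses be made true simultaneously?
Yes

Yes, the formula is satisfiable.

One satisfying assignment is: u=True, s=True, c=False

Verification: With this assignment, all 15 clauses evaluate to true.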